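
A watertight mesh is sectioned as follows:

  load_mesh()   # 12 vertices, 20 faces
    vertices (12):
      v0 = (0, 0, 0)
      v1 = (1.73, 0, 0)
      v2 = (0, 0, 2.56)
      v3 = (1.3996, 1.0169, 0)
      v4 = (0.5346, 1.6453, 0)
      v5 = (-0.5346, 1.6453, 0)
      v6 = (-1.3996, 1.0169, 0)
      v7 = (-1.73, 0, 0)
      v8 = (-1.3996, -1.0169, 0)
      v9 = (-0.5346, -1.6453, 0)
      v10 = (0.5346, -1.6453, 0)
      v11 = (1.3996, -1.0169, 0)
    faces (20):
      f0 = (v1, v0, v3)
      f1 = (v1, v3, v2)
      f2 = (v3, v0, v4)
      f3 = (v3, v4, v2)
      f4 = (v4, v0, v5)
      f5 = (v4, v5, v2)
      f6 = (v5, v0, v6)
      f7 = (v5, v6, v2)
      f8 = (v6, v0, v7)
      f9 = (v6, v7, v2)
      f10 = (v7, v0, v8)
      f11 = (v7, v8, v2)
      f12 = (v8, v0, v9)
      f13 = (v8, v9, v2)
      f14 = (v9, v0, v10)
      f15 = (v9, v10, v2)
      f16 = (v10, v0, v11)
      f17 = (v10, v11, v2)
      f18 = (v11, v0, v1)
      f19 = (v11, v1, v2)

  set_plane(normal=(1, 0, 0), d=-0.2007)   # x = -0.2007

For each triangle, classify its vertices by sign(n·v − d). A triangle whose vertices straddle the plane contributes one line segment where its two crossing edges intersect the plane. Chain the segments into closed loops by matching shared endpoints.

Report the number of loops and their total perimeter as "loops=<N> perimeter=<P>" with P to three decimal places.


Straddling triangles (12 of 20):
  (v4,v0,v5) [++-] → (-0.2007, 0.61768, 0)–(-0.2007, 1.6453, 0)  len=1.0276
  (v4,v5,v2) [+-+] → (-0.2007, 1.6453, 0)–(-0.2007, 0.61768, 1.59892)  len=1.9007
  (v5,v0,v6) [-+-] → (-0.2007, 0.61768, 0)–(-0.2007, 0.145822, 0)  len=0.4719
  (v5,v6,v2) [--+] → (-0.2007, 0.145822, 2.1929)–(-0.2007, 0.61768, 1.59892)  len=0.7586
  (v6,v0,v7) [-+-] → (-0.2007, 0.145822, 0)–(-0.2007, 0, 0)  len=0.1458
  (v6,v7,v2) [--+] → (-0.2007, 0, 2.26301)–(-0.2007, 0.145822, 2.1929)  len=0.1618
  (v7,v0,v8) [-+-] → (-0.2007, 0, 0)–(-0.2007, -0.145822, 0)  len=0.1458
  (v7,v8,v2) [--+] → (-0.2007, -0.145822, 2.1929)–(-0.2007, 0, 2.26301)  len=0.1618
  (v8,v0,v9) [-+-] → (-0.2007, -0.145822, 0)–(-0.2007, -0.61768, 0)  len=0.4719
  (v8,v9,v2) [--+] → (-0.2007, -0.61768, 1.59892)–(-0.2007, -0.145822, 2.1929)  len=0.7586
  (v9,v0,v10) [-++] → (-0.2007, -0.61768, 0)–(-0.2007, -1.6453, 0)  len=1.0276
  (v9,v10,v2) [-++] → (-0.2007, -1.6453, 0)–(-0.2007, -0.61768, 1.59892)  len=1.9007

Chained into 1 loop(s):
  loop 1: 12 segments, perimeter = 8.9327
Total perimeter = 8.933

loops=1 perimeter=8.933


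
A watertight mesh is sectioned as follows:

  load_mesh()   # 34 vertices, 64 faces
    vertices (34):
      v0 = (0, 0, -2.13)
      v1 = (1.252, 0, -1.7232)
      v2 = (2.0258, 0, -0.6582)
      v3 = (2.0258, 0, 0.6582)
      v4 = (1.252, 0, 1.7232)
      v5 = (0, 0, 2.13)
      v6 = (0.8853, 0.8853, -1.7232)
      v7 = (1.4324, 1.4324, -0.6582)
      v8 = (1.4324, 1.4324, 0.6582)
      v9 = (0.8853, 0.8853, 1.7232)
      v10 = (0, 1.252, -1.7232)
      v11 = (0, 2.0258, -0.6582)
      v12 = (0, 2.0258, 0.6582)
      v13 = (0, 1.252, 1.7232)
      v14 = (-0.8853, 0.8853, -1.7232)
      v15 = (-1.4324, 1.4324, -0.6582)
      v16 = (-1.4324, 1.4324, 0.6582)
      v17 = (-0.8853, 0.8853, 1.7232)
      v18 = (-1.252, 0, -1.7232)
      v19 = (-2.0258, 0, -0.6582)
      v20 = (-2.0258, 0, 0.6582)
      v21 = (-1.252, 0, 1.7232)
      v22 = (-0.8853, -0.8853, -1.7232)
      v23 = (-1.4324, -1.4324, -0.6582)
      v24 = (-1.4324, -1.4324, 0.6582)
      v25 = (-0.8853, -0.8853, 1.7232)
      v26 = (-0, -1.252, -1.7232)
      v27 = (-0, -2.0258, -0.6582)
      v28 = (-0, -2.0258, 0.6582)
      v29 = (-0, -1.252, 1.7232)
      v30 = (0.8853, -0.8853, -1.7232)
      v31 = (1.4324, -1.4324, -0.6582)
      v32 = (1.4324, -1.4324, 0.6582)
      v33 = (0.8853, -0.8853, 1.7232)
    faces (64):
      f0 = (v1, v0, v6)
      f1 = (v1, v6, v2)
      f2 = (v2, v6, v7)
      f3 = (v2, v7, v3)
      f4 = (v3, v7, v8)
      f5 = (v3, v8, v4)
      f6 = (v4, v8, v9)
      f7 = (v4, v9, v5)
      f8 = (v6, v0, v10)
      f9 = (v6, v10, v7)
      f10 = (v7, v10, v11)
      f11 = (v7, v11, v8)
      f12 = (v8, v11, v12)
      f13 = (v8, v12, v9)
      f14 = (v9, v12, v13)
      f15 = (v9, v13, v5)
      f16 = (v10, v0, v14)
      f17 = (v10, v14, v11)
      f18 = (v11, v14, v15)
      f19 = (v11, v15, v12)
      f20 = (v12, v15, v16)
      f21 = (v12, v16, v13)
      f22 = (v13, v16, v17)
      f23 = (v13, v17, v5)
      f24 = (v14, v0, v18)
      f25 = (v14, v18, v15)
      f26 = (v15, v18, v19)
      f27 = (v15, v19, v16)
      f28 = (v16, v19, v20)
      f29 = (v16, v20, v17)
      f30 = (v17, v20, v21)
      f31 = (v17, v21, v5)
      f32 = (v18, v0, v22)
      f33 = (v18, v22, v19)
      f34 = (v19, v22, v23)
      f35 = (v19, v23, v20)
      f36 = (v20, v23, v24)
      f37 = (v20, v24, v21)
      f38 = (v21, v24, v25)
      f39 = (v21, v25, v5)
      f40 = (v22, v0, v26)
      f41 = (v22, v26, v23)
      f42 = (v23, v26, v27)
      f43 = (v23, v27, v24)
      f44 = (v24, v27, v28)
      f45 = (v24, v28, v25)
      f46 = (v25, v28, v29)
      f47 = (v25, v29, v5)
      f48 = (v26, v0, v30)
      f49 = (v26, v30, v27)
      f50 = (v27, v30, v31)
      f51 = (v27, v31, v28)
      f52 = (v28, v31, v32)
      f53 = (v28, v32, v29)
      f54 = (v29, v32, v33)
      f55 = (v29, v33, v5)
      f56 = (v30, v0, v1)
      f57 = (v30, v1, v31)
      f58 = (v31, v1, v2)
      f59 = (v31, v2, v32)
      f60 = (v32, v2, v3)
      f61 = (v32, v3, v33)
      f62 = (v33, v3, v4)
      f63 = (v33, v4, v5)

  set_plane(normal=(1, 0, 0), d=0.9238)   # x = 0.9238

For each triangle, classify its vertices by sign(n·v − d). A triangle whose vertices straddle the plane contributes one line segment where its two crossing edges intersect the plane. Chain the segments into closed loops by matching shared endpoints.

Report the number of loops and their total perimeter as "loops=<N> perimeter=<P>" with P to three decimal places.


Straddling triangles (20 of 64):
  (v1,v0,v6) [+--] → (0.9238, 0, -1.82984)–(0.9238, 0.792352, -1.7232)  len=0.7995
  (v1,v6,v2) [+-+] → (0.9238, 0.792352, -1.7232)–(0.9238, 0.855415, -1.68725)  len=0.0726
  (v2,v6,v7) [+-+] → (0.9238, 0.855415, -1.68725)–(0.9238, 0.9238, -1.64825)  len=0.0787
  (v4,v8,v9) [++-] → (0.9238, 0.9238, 1.64825)–(0.9238, 0.792352, 1.7232)  len=0.1513
  (v4,v9,v5) [+--] → (0.9238, 0.792352, 1.7232)–(0.9238, 0, 1.82984)  len=0.7995
  (v6,v10,v7) [--+] → (0.9238, 1.36835, -1.03635)–(0.9238, 0.9238, -1.64825)  len=0.7563
  (v7,v10,v11) [+--] → (0.9238, 1.36835, -1.03635)–(0.9238, 1.6431, -0.6582)  len=0.4674
  (v7,v11,v8) [+-+] → (0.9238, 1.6431, -0.6582)–(0.9238, 1.6431, 0.190788)  len=0.8490
  (v8,v11,v12) [+--] → (0.9238, 1.6431, 0.190788)–(0.9238, 1.6431, 0.6582)  len=0.4674
  (v8,v12,v9) [+--] → (0.9238, 1.6431, 0.6582)–(0.9238, 0.9238, 1.64825)  len=1.2238
  (v27,v30,v31) [--+] → (0.9238, -0.9238, -1.64825)–(0.9238, -1.6431, -0.6582)  len=1.2238
  (v27,v31,v28) [-+-] → (0.9238, -1.6431, -0.6582)–(0.9238, -1.6431, -0.190788)  len=0.4674
  (v28,v31,v32) [-++] → (0.9238, -1.6431, -0.190788)–(0.9238, -1.6431, 0.6582)  len=0.8490
  (v28,v32,v29) [-+-] → (0.9238, -1.6431, 0.6582)–(0.9238, -1.36835, 1.03635)  len=0.4674
  (v29,v32,v33) [-+-] → (0.9238, -1.36835, 1.03635)–(0.9238, -0.9238, 1.64825)  len=0.7563
  (v30,v0,v1) [--+] → (0.9238, 0, -1.82984)–(0.9238, -0.792352, -1.7232)  len=0.7995
  (v30,v1,v31) [-++] → (0.9238, -0.792352, -1.7232)–(0.9238, -0.9238, -1.64825)  len=0.1513
  (v32,v3,v33) [++-] → (0.9238, -0.855415, 1.68725)–(0.9238, -0.9238, 1.64825)  len=0.0787
  (v33,v3,v4) [-++] → (0.9238, -0.855415, 1.68725)–(0.9238, -0.792352, 1.7232)  len=0.0726
  (v33,v4,v5) [-+-] → (0.9238, -0.792352, 1.7232)–(0.9238, 0, 1.82984)  len=0.7995

Chained into 1 loop(s):
  loop 1: 20 segments, perimeter = 11.3311
Total perimeter = 11.331

loops=1 perimeter=11.331


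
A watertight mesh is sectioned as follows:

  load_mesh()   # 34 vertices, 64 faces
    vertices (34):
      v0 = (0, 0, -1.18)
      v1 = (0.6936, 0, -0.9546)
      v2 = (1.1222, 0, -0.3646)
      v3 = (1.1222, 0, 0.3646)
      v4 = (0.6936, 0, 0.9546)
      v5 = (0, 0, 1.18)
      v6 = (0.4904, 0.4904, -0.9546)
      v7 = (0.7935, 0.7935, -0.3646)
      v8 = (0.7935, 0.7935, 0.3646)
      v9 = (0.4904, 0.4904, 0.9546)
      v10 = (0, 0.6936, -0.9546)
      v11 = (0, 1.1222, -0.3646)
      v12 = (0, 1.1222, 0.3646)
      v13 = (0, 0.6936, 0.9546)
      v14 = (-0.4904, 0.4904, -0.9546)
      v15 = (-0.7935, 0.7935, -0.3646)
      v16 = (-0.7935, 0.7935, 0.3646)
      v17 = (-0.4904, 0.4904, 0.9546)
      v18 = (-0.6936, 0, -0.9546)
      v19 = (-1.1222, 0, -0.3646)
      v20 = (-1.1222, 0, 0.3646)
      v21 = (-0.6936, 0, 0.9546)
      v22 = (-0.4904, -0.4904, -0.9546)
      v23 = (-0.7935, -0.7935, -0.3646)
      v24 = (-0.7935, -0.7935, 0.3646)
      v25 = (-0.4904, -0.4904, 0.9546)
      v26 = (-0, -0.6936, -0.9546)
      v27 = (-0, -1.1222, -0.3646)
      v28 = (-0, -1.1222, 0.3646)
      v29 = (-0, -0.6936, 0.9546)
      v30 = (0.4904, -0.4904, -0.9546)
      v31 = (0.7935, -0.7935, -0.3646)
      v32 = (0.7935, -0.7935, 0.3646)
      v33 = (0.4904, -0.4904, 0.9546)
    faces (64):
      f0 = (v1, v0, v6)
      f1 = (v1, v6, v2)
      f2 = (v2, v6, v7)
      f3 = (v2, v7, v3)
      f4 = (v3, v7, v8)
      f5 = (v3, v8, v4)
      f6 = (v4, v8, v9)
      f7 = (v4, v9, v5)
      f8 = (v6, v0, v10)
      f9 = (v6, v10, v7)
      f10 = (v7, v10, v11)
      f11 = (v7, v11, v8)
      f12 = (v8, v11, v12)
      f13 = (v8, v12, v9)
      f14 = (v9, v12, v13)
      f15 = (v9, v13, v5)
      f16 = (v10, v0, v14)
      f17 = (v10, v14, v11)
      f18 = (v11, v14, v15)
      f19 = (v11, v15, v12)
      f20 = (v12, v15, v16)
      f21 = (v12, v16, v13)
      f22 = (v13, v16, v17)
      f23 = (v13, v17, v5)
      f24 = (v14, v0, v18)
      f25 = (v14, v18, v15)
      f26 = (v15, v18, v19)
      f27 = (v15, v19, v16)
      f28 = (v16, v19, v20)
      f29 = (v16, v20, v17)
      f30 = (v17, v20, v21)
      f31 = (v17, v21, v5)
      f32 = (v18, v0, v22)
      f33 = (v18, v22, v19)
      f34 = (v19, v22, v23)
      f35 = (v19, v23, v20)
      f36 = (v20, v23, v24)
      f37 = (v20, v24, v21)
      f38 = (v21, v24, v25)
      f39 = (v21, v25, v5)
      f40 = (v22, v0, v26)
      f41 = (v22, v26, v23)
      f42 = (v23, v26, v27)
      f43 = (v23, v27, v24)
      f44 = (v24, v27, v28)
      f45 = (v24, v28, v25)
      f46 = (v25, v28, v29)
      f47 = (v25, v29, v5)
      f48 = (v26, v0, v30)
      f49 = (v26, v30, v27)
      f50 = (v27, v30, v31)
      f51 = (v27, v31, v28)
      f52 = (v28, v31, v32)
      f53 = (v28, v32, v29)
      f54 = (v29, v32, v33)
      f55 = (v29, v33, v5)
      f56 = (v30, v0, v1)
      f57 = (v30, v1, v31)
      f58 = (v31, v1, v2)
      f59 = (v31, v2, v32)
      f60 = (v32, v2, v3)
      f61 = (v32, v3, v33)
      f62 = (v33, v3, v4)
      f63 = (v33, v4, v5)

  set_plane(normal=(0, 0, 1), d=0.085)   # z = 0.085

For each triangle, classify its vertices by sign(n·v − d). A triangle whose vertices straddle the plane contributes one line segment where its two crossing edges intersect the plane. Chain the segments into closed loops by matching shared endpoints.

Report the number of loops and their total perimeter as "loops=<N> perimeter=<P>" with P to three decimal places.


Straddling triangles (16 of 64):
  (v2,v7,v3) [--+] → (0.996165, 0.304255, 0.085)–(1.1222, 0, 0.085)  len=0.3293
  (v3,v7,v8) [+-+] → (0.996165, 0.304255, 0.085)–(0.7935, 0.7935, 0.085)  len=0.5296
  (v7,v11,v8) [--+] → (0.489245, 0.919535, 0.085)–(0.7935, 0.7935, 0.085)  len=0.3293
  (v8,v11,v12) [+-+] → (0.489245, 0.919535, 0.085)–(0, 1.1222, 0.085)  len=0.5296
  (v11,v15,v12) [--+] → (-0.304255, 0.996165, 0.085)–(0, 1.1222, 0.085)  len=0.3293
  (v12,v15,v16) [+-+] → (-0.304255, 0.996165, 0.085)–(-0.7935, 0.7935, 0.085)  len=0.5296
  (v15,v19,v16) [--+] → (-0.919535, 0.489245, 0.085)–(-0.7935, 0.7935, 0.085)  len=0.3293
  (v16,v19,v20) [+-+] → (-0.919535, 0.489245, 0.085)–(-1.1222, 0, 0.085)  len=0.5296
  (v19,v23,v20) [--+] → (-0.996165, -0.304255, 0.085)–(-1.1222, 0, 0.085)  len=0.3293
  (v20,v23,v24) [+-+] → (-0.996165, -0.304255, 0.085)–(-0.7935, -0.7935, 0.085)  len=0.5296
  (v23,v27,v24) [--+] → (-0.489245, -0.919535, 0.085)–(-0.7935, -0.7935, 0.085)  len=0.3293
  (v24,v27,v28) [+-+] → (-0.489245, -0.919535, 0.085)–(0, -1.1222, 0.085)  len=0.5296
  (v27,v31,v28) [--+] → (0.304255, -0.996165, 0.085)–(0, -1.1222, 0.085)  len=0.3293
  (v28,v31,v32) [+-+] → (0.304255, -0.996165, 0.085)–(0.7935, -0.7935, 0.085)  len=0.5296
  (v31,v2,v32) [--+] → (0.919535, -0.489245, 0.085)–(0.7935, -0.7935, 0.085)  len=0.3293
  (v32,v2,v3) [+-+] → (0.919535, -0.489245, 0.085)–(1.1222, 0, 0.085)  len=0.5296

Chained into 1 loop(s):
  loop 1: 16 segments, perimeter = 6.8711
Total perimeter = 6.871

loops=1 perimeter=6.871


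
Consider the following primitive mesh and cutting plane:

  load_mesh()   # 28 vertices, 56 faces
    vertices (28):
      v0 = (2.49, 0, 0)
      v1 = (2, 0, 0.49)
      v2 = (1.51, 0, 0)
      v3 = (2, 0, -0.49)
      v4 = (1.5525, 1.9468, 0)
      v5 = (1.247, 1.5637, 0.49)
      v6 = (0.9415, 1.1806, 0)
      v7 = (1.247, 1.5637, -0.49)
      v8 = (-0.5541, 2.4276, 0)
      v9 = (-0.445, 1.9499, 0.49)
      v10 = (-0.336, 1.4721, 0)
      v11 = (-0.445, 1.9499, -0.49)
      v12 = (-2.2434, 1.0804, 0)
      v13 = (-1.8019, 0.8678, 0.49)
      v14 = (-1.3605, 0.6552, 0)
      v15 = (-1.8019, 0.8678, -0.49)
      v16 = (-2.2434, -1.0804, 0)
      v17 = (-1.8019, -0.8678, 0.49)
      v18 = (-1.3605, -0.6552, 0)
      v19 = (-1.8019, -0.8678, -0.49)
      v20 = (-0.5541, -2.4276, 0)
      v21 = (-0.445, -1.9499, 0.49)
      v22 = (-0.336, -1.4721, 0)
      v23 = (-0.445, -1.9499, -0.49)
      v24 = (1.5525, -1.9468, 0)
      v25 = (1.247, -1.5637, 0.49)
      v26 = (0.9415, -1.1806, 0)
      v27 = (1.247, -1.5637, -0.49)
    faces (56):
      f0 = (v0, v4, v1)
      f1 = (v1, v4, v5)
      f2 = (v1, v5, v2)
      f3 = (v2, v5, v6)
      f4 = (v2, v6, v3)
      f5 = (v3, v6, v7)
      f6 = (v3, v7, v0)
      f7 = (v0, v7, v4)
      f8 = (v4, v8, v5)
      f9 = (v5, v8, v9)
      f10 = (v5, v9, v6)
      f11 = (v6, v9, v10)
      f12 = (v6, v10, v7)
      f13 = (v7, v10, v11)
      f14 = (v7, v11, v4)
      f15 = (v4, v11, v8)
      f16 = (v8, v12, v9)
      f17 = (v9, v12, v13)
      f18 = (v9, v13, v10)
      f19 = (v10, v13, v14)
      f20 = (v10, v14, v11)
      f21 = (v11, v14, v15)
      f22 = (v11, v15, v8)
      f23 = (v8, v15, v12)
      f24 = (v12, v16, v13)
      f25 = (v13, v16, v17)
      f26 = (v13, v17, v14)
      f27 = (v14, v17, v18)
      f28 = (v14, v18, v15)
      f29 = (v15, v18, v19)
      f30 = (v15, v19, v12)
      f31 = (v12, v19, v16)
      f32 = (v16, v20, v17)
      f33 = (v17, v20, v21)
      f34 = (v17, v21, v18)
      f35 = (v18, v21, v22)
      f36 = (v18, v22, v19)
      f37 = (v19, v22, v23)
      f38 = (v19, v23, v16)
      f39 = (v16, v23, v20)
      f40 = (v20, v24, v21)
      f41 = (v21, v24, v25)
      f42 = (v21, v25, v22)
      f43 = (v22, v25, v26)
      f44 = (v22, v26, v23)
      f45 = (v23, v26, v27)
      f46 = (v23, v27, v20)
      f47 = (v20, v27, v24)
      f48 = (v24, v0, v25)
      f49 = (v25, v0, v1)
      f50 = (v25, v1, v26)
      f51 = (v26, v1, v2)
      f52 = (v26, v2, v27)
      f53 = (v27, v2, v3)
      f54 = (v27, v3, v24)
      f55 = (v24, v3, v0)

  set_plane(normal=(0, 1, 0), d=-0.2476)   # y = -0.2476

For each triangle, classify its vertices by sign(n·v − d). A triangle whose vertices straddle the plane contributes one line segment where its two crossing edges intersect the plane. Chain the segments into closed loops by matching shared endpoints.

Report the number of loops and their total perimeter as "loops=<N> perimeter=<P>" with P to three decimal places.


loops=2 perimeter=5.410

Straddling triangles (16 of 56):
  (v12,v16,v13) [+-+] → (-2.2434, -0.2476, 0)–(-2.05467, -0.2476, 0.209461)  len=0.2819
  (v13,v16,v17) [+--] → (-2.05467, -0.2476, 0.209461)–(-1.8019, -0.2476, 0.49)  len=0.3776
  (v13,v17,v14) [+-+] → (-1.8019, -0.2476, 0.49)–(-1.62215, -0.2476, 0.290461)  len=0.2686
  (v14,v17,v18) [+--] → (-1.62215, -0.2476, 0.290461)–(-1.3605, -0.2476, 0)  len=0.3909
  (v14,v18,v15) [+-+] → (-1.3605, -0.2476, 0)–(-1.47863, -0.2476, -0.131139)  len=0.1765
  (v15,v18,v19) [+--] → (-1.47863, -0.2476, -0.131139)–(-1.8019, -0.2476, -0.49)  len=0.4830
  (v15,v19,v12) [+-+] → (-1.8019, -0.2476, -0.49)–(-1.94245, -0.2476, -0.334011)  len=0.2100
  (v12,v19,v16) [+--] → (-1.94245, -0.2476, -0.334011)–(-2.2434, -0.2476, 0)  len=0.4496
  (v24,v0,v25) [-+-] → (2.37077, -0.2476, 0)–(2.29318, -0.2476, 0.0775878)  len=0.1097
  (v25,v0,v1) [-++] → (2.29318, -0.2476, 0.0775878)–(1.88077, -0.2476, 0.49)  len=0.5832
  (v25,v1,v26) [-+-] → (1.88077, -0.2476, 0.49)–(1.77801, -0.2476, 0.387235)  len=0.1453
  (v26,v1,v2) [-++] → (1.77801, -0.2476, 0.387235)–(1.39077, -0.2476, 0)  len=0.5476
  (v26,v2,v27) [-+-] → (1.39077, -0.2476, 0)–(1.46836, -0.2476, -0.0775878)  len=0.1097
  (v27,v2,v3) [-++] → (1.46836, -0.2476, -0.0775878)–(1.88077, -0.2476, -0.49)  len=0.5832
  (v27,v3,v24) [-+-] → (1.88077, -0.2476, -0.49)–(1.94309, -0.2476, -0.42768)  len=0.0881
  (v24,v3,v0) [-++] → (1.94309, -0.2476, -0.42768)–(2.37077, -0.2476, 0)  len=0.6048

Chained into 2 loop(s):
  loop 1: 8 segments, perimeter = 2.6381
  loop 2: 8 segments, perimeter = 2.7718
Total perimeter = 5.410


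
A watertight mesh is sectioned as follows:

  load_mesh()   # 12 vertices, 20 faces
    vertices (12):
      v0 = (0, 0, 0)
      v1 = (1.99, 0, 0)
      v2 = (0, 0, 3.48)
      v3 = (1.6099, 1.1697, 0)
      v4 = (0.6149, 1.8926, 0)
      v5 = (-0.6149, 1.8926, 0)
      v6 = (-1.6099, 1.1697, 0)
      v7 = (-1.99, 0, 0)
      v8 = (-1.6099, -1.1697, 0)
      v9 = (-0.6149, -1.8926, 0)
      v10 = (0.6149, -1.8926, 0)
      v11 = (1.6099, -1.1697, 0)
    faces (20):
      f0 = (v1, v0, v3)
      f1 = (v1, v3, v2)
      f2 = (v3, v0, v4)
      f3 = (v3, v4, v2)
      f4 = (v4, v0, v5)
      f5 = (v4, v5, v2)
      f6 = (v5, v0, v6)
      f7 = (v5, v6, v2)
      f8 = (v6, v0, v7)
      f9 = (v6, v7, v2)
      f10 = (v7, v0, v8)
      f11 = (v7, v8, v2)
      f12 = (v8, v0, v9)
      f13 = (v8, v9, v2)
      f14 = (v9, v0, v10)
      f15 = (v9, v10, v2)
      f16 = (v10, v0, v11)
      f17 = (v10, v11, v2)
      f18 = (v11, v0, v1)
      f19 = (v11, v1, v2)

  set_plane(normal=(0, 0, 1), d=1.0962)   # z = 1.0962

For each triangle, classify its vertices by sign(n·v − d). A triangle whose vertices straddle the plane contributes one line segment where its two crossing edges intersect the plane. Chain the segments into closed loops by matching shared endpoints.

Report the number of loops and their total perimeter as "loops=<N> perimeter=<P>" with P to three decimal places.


Straddling triangles (10 of 20):
  (v1,v3,v2) [--+] → (1.10278, 0.801244, 1.0962)–(1.36315, 0, 1.0962)  len=0.8425
  (v3,v4,v2) [--+] → (0.421207, 1.29643, 1.0962)–(1.10278, 0.801244, 1.0962)  len=0.8425
  (v4,v5,v2) [--+] → (-0.421207, 1.29643, 1.0962)–(0.421206, 1.29643, 1.0962)  len=0.8424
  (v5,v6,v2) [--+] → (-1.10278, 0.801244, 1.0962)–(-0.421206, 1.29643, 1.0962)  len=0.8425
  (v6,v7,v2) [--+] → (-1.36315, 0, 1.0962)–(-1.10278, 0.801244, 1.0962)  len=0.8425
  (v7,v8,v2) [--+] → (-1.10278, -0.801244, 1.0962)–(-1.36315, 0, 1.0962)  len=0.8425
  (v8,v9,v2) [--+] → (-0.421207, -1.29643, 1.0962)–(-1.10278, -0.801244, 1.0962)  len=0.8425
  (v9,v10,v2) [--+] → (0.421207, -1.29643, 1.0962)–(-0.421206, -1.29643, 1.0962)  len=0.8424
  (v10,v11,v2) [--+] → (1.10278, -0.801244, 1.0962)–(0.421206, -1.29643, 1.0962)  len=0.8425
  (v11,v1,v2) [--+] → (1.36315, 0, 1.0962)–(1.10278, -0.801244, 1.0962)  len=0.8425

Chained into 1 loop(s):
  loop 1: 10 segments, perimeter = 8.4247
Total perimeter = 8.425

loops=1 perimeter=8.425


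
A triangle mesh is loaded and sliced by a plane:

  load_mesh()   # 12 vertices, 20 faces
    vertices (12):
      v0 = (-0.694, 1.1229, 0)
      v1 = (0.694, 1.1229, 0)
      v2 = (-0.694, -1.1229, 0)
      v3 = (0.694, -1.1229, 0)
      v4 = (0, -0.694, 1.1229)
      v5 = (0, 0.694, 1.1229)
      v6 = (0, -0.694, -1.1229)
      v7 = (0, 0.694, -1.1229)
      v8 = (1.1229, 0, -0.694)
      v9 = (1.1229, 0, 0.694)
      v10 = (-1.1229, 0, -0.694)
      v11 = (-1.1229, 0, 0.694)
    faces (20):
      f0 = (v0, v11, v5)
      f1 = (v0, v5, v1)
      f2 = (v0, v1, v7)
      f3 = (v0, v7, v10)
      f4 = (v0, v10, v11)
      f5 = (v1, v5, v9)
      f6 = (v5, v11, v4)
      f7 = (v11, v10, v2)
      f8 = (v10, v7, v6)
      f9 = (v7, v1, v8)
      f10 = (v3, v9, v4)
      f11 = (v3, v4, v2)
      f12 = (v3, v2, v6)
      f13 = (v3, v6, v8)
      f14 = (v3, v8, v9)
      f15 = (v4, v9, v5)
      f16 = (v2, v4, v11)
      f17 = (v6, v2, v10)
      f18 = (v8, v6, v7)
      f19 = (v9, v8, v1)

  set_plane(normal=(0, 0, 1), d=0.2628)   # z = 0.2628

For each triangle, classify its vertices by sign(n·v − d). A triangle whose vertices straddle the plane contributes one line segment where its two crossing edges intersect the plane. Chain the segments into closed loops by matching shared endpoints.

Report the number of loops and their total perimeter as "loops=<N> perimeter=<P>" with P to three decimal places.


loops=1 perimeter=6.951

Straddling triangles (10 of 20):
  (v0,v11,v5) [-++] → (-0.856413, 0.697687, 0.2628)–(-0.531578, 1.02252, 0.2628)  len=0.4594
  (v0,v5,v1) [-+-] → (-0.531578, 1.02252, 0.2628)–(0.531578, 1.02252, 0.2628)  len=1.0632
  (v0,v10,v11) [--+] → (-1.1229, 0, 0.2628)–(-0.856413, 0.697687, 0.2628)  len=0.7468
  (v1,v5,v9) [-++] → (0.531578, 1.02252, 0.2628)–(0.856413, 0.697687, 0.2628)  len=0.4594
  (v11,v10,v2) [+--] → (-1.1229, 0, 0.2628)–(-0.856413, -0.697687, 0.2628)  len=0.7468
  (v3,v9,v4) [-++] → (0.856413, -0.697687, 0.2628)–(0.531578, -1.02252, 0.2628)  len=0.4594
  (v3,v4,v2) [-+-] → (0.531578, -1.02252, 0.2628)–(-0.531578, -1.02252, 0.2628)  len=1.0632
  (v3,v8,v9) [--+] → (1.1229, 0, 0.2628)–(0.856413, -0.697687, 0.2628)  len=0.7468
  (v2,v4,v11) [-++] → (-0.531578, -1.02252, 0.2628)–(-0.856413, -0.697687, 0.2628)  len=0.4594
  (v9,v8,v1) [+--] → (1.1229, 0, 0.2628)–(0.856413, 0.697687, 0.2628)  len=0.7468

Chained into 1 loop(s):
  loop 1: 10 segments, perimeter = 6.9512
Total perimeter = 6.951


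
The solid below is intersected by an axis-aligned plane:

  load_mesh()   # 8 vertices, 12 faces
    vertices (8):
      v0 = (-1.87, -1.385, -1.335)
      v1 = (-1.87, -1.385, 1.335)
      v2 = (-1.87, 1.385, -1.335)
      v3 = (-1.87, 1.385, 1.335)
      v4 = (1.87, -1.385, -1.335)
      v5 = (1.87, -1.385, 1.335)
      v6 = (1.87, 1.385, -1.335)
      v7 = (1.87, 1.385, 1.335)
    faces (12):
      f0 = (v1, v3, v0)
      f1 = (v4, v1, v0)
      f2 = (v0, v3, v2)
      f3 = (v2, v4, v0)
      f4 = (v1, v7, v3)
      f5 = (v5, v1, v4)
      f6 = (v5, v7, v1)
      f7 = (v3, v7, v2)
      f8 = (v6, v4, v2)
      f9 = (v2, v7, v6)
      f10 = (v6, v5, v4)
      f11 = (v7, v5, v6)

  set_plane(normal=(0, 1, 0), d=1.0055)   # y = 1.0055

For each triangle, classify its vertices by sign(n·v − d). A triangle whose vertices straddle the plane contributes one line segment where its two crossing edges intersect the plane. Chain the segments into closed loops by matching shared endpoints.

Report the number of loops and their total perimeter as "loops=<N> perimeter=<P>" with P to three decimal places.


Straddling triangles (8 of 12):
  (v1,v3,v0) [-+-] → (-1.87, 1.0055, 1.335)–(-1.87, 1.0055, 0.9692)  len=0.3658
  (v0,v3,v2) [-++] → (-1.87, 1.0055, 0.9692)–(-1.87, 1.0055, -1.335)  len=2.3042
  (v2,v4,v0) [+--] → (-1.35761, 1.0055, -1.335)–(-1.87, 1.0055, -1.335)  len=0.5124
  (v1,v7,v3) [-++] → (1.35761, 1.0055, 1.335)–(-1.87, 1.0055, 1.335)  len=3.2276
  (v5,v7,v1) [-+-] → (1.87, 1.0055, 1.335)–(1.35761, 1.0055, 1.335)  len=0.5124
  (v6,v4,v2) [+-+] → (1.87, 1.0055, -1.335)–(-1.35761, 1.0055, -1.335)  len=3.2276
  (v6,v5,v4) [+--] → (1.87, 1.0055, -0.9692)–(1.87, 1.0055, -1.335)  len=0.3658
  (v7,v5,v6) [+-+] → (1.87, 1.0055, 1.335)–(1.87, 1.0055, -0.9692)  len=2.3042

Chained into 1 loop(s):
  loop 1: 8 segments, perimeter = 12.8200
Total perimeter = 12.820

loops=1 perimeter=12.820


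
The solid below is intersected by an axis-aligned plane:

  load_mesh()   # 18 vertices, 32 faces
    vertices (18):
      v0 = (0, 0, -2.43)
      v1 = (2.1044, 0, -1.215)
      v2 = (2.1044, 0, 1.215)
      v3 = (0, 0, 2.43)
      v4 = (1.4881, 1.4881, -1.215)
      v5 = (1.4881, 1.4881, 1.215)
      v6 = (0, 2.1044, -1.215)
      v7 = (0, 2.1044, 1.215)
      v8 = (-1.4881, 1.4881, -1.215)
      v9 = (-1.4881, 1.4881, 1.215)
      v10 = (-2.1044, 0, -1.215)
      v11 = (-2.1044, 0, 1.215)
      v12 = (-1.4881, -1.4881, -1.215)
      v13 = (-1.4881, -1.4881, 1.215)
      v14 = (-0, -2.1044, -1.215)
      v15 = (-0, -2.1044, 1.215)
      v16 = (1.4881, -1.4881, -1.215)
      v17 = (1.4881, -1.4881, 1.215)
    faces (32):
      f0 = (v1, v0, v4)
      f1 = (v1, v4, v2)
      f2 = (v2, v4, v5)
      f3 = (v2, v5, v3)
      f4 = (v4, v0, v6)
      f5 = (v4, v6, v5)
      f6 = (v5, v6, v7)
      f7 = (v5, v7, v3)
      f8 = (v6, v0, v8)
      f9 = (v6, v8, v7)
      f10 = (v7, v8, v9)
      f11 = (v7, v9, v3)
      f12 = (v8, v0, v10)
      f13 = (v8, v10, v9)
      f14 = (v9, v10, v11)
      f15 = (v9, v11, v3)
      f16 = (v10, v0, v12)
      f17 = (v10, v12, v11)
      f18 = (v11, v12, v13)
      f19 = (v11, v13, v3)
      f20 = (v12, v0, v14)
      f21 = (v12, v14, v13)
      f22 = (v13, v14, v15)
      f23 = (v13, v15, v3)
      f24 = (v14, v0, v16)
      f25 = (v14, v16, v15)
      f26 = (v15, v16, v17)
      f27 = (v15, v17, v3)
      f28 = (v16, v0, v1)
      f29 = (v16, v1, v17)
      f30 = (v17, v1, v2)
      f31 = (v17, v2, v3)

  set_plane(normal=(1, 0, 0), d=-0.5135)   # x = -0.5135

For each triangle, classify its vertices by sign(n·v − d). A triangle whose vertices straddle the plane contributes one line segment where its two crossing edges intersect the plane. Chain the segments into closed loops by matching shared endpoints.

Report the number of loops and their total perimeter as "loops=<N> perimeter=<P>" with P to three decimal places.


Straddling triangles (12 of 32):
  (v6,v0,v8) [++-] → (-0.5135, 0.5135, -2.01074)–(-0.5135, 1.89173, -1.215)  len=1.5915
  (v6,v8,v7) [+-+] → (-0.5135, 1.89173, -1.215)–(-0.5135, 1.89173, 0.376478)  len=1.5915
  (v7,v8,v9) [+--] → (-0.5135, 1.89173, 0.376478)–(-0.5135, 1.89173, 1.215)  len=0.8385
  (v7,v9,v3) [+-+] → (-0.5135, 1.89173, 1.215)–(-0.5135, 0.5135, 2.01074)  len=1.5915
  (v8,v0,v10) [-+-] → (-0.5135, 0.5135, -2.01074)–(-0.5135, 0, -2.13352)  len=0.5280
  (v9,v11,v3) [--+] → (-0.5135, 0, 2.13352)–(-0.5135, 0.5135, 2.01074)  len=0.5280
  (v10,v0,v12) [-+-] → (-0.5135, 0, -2.13352)–(-0.5135, -0.5135, -2.01074)  len=0.5280
  (v11,v13,v3) [--+] → (-0.5135, -0.5135, 2.01074)–(-0.5135, 0, 2.13352)  len=0.5280
  (v12,v0,v14) [-++] → (-0.5135, -0.5135, -2.01074)–(-0.5135, -1.89173, -1.215)  len=1.5915
  (v12,v14,v13) [-+-] → (-0.5135, -1.89173, -1.215)–(-0.5135, -1.89173, -0.376478)  len=0.8385
  (v13,v14,v15) [-++] → (-0.5135, -1.89173, -0.376478)–(-0.5135, -1.89173, 1.215)  len=1.5915
  (v13,v15,v3) [-++] → (-0.5135, -1.89173, 1.215)–(-0.5135, -0.5135, 2.01074)  len=1.5915

Chained into 1 loop(s):
  loop 1: 12 segments, perimeter = 13.3377
Total perimeter = 13.338

loops=1 perimeter=13.338


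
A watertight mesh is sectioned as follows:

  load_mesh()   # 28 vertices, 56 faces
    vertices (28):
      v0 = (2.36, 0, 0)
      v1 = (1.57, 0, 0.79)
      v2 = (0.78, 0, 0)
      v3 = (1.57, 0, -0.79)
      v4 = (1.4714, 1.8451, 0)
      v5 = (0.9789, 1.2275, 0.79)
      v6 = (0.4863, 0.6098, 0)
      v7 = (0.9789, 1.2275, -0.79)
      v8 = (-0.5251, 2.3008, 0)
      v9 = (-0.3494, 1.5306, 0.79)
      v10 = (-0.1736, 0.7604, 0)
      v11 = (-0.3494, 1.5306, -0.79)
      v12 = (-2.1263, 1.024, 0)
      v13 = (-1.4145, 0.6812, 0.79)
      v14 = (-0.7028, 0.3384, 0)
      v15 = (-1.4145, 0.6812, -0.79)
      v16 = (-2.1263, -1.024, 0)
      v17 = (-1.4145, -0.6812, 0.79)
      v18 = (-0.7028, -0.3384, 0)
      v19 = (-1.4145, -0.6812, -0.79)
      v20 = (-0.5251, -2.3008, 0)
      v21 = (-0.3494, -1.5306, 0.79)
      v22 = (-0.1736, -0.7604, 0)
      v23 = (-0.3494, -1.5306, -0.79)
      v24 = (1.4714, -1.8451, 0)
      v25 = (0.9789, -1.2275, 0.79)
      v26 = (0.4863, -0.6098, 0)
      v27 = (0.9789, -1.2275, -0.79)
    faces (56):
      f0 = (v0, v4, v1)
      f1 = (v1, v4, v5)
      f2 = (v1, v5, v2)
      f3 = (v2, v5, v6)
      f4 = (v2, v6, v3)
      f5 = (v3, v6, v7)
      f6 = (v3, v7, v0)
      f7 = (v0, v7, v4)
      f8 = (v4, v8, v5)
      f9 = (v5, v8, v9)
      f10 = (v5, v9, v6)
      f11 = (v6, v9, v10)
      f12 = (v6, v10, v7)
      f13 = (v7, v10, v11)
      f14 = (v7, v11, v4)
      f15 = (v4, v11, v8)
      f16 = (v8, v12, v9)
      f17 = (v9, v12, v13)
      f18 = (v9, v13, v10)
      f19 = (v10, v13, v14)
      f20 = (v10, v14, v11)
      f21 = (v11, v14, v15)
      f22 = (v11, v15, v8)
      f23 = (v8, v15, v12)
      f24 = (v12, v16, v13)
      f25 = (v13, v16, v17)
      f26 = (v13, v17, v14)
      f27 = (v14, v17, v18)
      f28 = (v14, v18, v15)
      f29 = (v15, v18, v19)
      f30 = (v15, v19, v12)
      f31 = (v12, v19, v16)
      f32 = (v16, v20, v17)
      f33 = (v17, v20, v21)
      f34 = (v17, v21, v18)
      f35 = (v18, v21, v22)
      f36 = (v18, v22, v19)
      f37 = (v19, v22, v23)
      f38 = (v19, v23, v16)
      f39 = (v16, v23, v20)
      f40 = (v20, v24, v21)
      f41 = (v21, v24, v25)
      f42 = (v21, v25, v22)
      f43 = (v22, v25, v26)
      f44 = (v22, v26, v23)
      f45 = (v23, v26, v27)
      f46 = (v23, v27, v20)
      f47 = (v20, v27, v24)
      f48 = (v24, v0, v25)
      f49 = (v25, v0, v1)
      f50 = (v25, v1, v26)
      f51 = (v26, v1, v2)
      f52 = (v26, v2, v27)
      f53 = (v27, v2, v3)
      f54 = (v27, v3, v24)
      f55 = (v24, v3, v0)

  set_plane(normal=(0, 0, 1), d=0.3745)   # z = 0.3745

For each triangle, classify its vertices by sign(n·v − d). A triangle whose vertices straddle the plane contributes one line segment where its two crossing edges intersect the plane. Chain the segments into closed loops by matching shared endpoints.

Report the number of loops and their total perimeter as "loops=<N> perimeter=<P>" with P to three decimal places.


loops=2 perimeter=19.073

Straddling triangles (28 of 56):
  (v0,v4,v1) [--+] → (1.51814, 0.970429, 0.3745)–(1.9855, 0, 0.3745)  len=1.0771
  (v1,v4,v5) [+-+] → (1.51814, 0.970429, 0.3745)–(1.23793, 1.55233, 0.3745)  len=0.6459
  (v1,v5,v2) [++-] → (0.874289, 0.581897, 0.3745)–(1.1545, 0, 0.3745)  len=0.6459
  (v2,v5,v6) [-+-] → (0.874289, 0.581897, 0.3745)–(0.719817, 0.902621, 0.3745)  len=0.3560
  (v4,v8,v5) [--+] → (0.187872, 1.792, 0.3745)–(1.23793, 1.55233, 0.3745)  len=1.0771
  (v5,v8,v9) [+-+] → (0.187872, 1.792, 0.3745)–(-0.441809, 1.93569, 0.3745)  len=0.6459
  (v5,v9,v6) [++-] → (0.0901359, 1.04631, 0.3745)–(0.719817, 0.902621, 0.3745)  len=0.6459
  (v6,v9,v10) [-+-] → (0.0901359, 1.04631, 0.3745)–(-0.256938, 1.12551, 0.3745)  len=0.3560
  (v8,v12,v9) [--+] → (-1.28396, 1.26415, 0.3745)–(-0.441809, 1.93569, 0.3745)  len=1.0771
  (v9,v12,v13) [+-+] → (-1.28396, 1.26415, 0.3745)–(-1.78887, 0.861495, 0.3745)  len=0.6458
  (v9,v13,v10) [++-] → (-0.761849, 0.722855, 0.3745)–(-0.256938, 1.12551, 0.3745)  len=0.6458
  (v10,v13,v14) [-+-] → (-0.761849, 0.722855, 0.3745)–(-1.04018, 0.500905, 0.3745)  len=0.3560
  (v12,v16,v13) [--+] → (-1.78887, -0.215649, 0.3745)–(-1.78887, 0.861495, 0.3745)  len=1.0771
  (v13,v16,v17) [+-+] → (-1.78887, -0.215649, 0.3745)–(-1.78887, -0.861495, 0.3745)  len=0.6458
  (v13,v17,v14) [++-] → (-1.04018, -0.144942, 0.3745)–(-1.04018, 0.500905, 0.3745)  len=0.6458
  (v14,v17,v18) [-+-] → (-1.04018, -0.144942, 0.3745)–(-1.04018, -0.500905, 0.3745)  len=0.3560
  (v16,v20,v17) [--+] → (-0.946721, -1.53303, 0.3745)–(-1.78887, -0.861495, 0.3745)  len=1.0771
  (v17,v20,v21) [+-+] → (-0.946721, -1.53303, 0.3745)–(-0.441809, -1.93569, 0.3745)  len=0.6458
  (v17,v21,v18) [++-] → (-0.535271, -0.903563, 0.3745)–(-1.04018, -0.500905, 0.3745)  len=0.6458
  (v18,v21,v22) [-+-] → (-0.535271, -0.903563, 0.3745)–(-0.256938, -1.12551, 0.3745)  len=0.3560
  (v20,v24,v21) [--+] → (0.608249, -1.69601, 0.3745)–(-0.441809, -1.93569, 0.3745)  len=1.0771
  (v21,v24,v25) [+-+] → (0.608249, -1.69601, 0.3745)–(1.23793, -1.55233, 0.3745)  len=0.6459
  (v21,v25,v22) [++-] → (0.372743, -0.981829, 0.3745)–(-0.256938, -1.12551, 0.3745)  len=0.6459
  (v22,v25,v26) [-+-] → (0.372743, -0.981829, 0.3745)–(0.719817, -0.902621, 0.3745)  len=0.3560
  (v24,v0,v25) [--+] → (1.70529, -0.581897, 0.3745)–(1.23793, -1.55233, 0.3745)  len=1.0771
  (v25,v0,v1) [+-+] → (1.70529, -0.581897, 0.3745)–(1.9855, 0, 0.3745)  len=0.6459
  (v25,v1,v26) [++-] → (1.00003, -0.320724, 0.3745)–(0.719817, -0.902621, 0.3745)  len=0.6459
  (v26,v1,v2) [-+-] → (1.00003, -0.320724, 0.3745)–(1.1545, 0, 0.3745)  len=0.3560

Chained into 2 loop(s):
  loop 1: 14 segments, perimeter = 12.0606
  loop 2: 14 segments, perimeter = 7.0128
Total perimeter = 19.073


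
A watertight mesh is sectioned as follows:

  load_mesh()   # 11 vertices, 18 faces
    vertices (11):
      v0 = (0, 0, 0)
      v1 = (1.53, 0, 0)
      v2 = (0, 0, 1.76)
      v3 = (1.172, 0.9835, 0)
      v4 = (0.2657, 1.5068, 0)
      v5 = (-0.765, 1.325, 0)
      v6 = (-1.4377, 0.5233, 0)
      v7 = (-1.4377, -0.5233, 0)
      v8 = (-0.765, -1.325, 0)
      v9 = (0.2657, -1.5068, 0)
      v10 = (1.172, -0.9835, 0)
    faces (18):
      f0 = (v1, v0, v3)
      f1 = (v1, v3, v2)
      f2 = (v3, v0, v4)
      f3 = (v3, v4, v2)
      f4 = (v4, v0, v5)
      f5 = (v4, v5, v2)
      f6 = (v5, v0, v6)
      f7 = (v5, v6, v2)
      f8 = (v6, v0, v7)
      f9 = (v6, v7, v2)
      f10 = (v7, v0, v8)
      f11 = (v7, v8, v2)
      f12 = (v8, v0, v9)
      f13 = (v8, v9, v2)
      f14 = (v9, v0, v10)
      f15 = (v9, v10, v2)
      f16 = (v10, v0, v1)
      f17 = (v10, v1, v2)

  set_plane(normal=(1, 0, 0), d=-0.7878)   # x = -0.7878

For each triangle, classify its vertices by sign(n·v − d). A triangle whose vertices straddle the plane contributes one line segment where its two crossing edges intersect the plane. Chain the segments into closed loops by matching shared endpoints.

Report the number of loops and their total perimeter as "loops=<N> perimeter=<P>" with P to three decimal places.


loops=1 perimeter=5.742

Straddling triangles (6 of 18):
  (v5,v0,v6) [++-] → (-0.7878, 0.286747, 0)–(-0.7878, 1.29783, 0)  len=1.0111
  (v5,v6,v2) [+-+] → (-0.7878, 1.29783, 0)–(-0.7878, 0.286747, 0.795593)  len=1.2866
  (v6,v0,v7) [-+-] → (-0.7878, 0.286747, 0)–(-0.7878, -0.286747, 0)  len=0.5735
  (v6,v7,v2) [--+] → (-0.7878, -0.286747, 0.795593)–(-0.7878, 0.286747, 0.795593)  len=0.5735
  (v7,v0,v8) [-++] → (-0.7878, -0.286747, 0)–(-0.7878, -1.29783, 0)  len=1.0111
  (v7,v8,v2) [-++] → (-0.7878, -1.29783, 0)–(-0.7878, -0.286747, 0.795593)  len=1.2866

Chained into 1 loop(s):
  loop 1: 6 segments, perimeter = 5.7423
Total perimeter = 5.742


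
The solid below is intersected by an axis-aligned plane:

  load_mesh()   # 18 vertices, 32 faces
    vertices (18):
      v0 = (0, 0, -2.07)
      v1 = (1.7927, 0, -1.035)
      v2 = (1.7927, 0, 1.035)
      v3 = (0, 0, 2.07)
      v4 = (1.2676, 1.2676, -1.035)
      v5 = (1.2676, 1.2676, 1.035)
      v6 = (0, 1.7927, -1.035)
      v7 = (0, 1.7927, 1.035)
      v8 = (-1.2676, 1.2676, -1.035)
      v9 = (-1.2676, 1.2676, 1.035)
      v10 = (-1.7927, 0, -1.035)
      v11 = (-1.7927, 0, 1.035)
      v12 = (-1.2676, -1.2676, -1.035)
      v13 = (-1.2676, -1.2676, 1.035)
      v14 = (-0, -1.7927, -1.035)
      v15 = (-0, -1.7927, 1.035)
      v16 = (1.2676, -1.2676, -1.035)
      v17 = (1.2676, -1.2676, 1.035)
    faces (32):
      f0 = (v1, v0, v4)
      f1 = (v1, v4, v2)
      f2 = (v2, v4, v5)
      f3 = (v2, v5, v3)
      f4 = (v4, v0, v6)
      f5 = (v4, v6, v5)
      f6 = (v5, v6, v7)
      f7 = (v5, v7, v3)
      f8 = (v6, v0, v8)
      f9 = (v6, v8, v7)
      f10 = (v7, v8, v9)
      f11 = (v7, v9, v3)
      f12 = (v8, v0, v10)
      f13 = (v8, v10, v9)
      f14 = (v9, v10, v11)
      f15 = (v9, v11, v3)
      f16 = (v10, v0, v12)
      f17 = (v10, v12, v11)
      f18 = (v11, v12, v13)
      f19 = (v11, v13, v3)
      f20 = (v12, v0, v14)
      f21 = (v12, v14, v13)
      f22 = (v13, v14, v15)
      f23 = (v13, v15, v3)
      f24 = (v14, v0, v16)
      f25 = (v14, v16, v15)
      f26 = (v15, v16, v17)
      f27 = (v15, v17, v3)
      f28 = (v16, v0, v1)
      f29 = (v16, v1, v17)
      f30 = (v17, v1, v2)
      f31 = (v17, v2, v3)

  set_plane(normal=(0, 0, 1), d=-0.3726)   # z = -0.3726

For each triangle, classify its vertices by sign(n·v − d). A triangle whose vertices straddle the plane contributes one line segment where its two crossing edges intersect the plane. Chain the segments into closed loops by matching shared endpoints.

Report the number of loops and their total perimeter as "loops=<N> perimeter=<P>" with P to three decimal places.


Straddling triangles (16 of 32):
  (v1,v4,v2) [--+] → (1.43563, 0.861968, -0.3726)–(1.7927, 0, -0.3726)  len=0.9330
  (v2,v4,v5) [+-+] → (1.43563, 0.861968, -0.3726)–(1.2676, 1.2676, -0.3726)  len=0.4391
  (v4,v6,v5) [--+] → (0.405632, 1.62467, -0.3726)–(1.2676, 1.2676, -0.3726)  len=0.9330
  (v5,v6,v7) [+-+] → (0.405632, 1.62467, -0.3726)–(0, 1.7927, -0.3726)  len=0.4391
  (v6,v8,v7) [--+] → (-0.861968, 1.43563, -0.3726)–(0, 1.7927, -0.3726)  len=0.9330
  (v7,v8,v9) [+-+] → (-0.861968, 1.43563, -0.3726)–(-1.2676, 1.2676, -0.3726)  len=0.4391
  (v8,v10,v9) [--+] → (-1.62467, 0.405632, -0.3726)–(-1.2676, 1.2676, -0.3726)  len=0.9330
  (v9,v10,v11) [+-+] → (-1.62467, 0.405632, -0.3726)–(-1.7927, 0, -0.3726)  len=0.4391
  (v10,v12,v11) [--+] → (-1.43563, -0.861968, -0.3726)–(-1.7927, 0, -0.3726)  len=0.9330
  (v11,v12,v13) [+-+] → (-1.43563, -0.861968, -0.3726)–(-1.2676, -1.2676, -0.3726)  len=0.4391
  (v12,v14,v13) [--+] → (-0.405632, -1.62467, -0.3726)–(-1.2676, -1.2676, -0.3726)  len=0.9330
  (v13,v14,v15) [+-+] → (-0.405632, -1.62467, -0.3726)–(0, -1.7927, -0.3726)  len=0.4391
  (v14,v16,v15) [--+] → (0.861968, -1.43563, -0.3726)–(0, -1.7927, -0.3726)  len=0.9330
  (v15,v16,v17) [+-+] → (0.861968, -1.43563, -0.3726)–(1.2676, -1.2676, -0.3726)  len=0.4391
  (v16,v1,v17) [--+] → (1.62467, -0.405632, -0.3726)–(1.2676, -1.2676, -0.3726)  len=0.9330
  (v17,v1,v2) [+-+] → (1.62467, -0.405632, -0.3726)–(1.7927, 0, -0.3726)  len=0.4391

Chained into 1 loop(s):
  loop 1: 16 segments, perimeter = 10.9765
Total perimeter = 10.976

loops=1 perimeter=10.976


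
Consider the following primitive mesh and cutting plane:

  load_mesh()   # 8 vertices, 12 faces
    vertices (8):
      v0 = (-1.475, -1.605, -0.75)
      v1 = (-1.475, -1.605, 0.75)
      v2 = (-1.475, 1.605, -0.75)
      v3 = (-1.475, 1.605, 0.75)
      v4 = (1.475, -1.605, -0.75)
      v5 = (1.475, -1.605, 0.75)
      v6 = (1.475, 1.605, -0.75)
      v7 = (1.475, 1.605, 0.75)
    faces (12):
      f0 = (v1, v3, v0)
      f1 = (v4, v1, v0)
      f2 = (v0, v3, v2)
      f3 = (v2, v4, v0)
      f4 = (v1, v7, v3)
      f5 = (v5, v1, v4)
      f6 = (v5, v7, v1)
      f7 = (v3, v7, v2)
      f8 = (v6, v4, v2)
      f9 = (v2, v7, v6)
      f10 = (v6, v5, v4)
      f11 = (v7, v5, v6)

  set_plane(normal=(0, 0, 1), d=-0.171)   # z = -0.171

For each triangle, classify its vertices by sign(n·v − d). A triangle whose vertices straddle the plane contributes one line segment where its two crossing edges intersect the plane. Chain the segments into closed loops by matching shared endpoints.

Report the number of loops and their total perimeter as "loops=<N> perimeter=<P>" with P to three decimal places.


loops=1 perimeter=12.320

Straddling triangles (8 of 12):
  (v1,v3,v0) [++-] → (-1.475, -0.36594, -0.171)–(-1.475, -1.605, -0.171)  len=1.2391
  (v4,v1,v0) [-+-] → (0.3363, -1.605, -0.171)–(-1.475, -1.605, -0.171)  len=1.8113
  (v0,v3,v2) [-+-] → (-1.475, -0.36594, -0.171)–(-1.475, 1.605, -0.171)  len=1.9709
  (v5,v1,v4) [++-] → (0.3363, -1.605, -0.171)–(1.475, -1.605, -0.171)  len=1.1387
  (v3,v7,v2) [++-] → (-0.3363, 1.605, -0.171)–(-1.475, 1.605, -0.171)  len=1.1387
  (v2,v7,v6) [-+-] → (-0.3363, 1.605, -0.171)–(1.475, 1.605, -0.171)  len=1.8113
  (v6,v5,v4) [-+-] → (1.475, 0.36594, -0.171)–(1.475, -1.605, -0.171)  len=1.9709
  (v7,v5,v6) [++-] → (1.475, 0.36594, -0.171)–(1.475, 1.605, -0.171)  len=1.2391

Chained into 1 loop(s):
  loop 1: 8 segments, perimeter = 12.3200
Total perimeter = 12.320
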